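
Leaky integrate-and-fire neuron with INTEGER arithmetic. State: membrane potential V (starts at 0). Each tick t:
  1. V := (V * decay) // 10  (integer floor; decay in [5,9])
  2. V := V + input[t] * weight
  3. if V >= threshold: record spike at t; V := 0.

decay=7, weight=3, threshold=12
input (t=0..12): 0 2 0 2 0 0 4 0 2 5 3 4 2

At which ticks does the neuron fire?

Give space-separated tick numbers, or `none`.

t=0: input=0 -> V=0
t=1: input=2 -> V=6
t=2: input=0 -> V=4
t=3: input=2 -> V=8
t=4: input=0 -> V=5
t=5: input=0 -> V=3
t=6: input=4 -> V=0 FIRE
t=7: input=0 -> V=0
t=8: input=2 -> V=6
t=9: input=5 -> V=0 FIRE
t=10: input=3 -> V=9
t=11: input=4 -> V=0 FIRE
t=12: input=2 -> V=6

Answer: 6 9 11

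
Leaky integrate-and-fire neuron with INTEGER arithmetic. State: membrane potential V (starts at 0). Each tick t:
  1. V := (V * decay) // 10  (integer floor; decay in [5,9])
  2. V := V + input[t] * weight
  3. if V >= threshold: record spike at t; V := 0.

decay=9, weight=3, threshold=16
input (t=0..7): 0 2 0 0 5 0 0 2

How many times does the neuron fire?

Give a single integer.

t=0: input=0 -> V=0
t=1: input=2 -> V=6
t=2: input=0 -> V=5
t=3: input=0 -> V=4
t=4: input=5 -> V=0 FIRE
t=5: input=0 -> V=0
t=6: input=0 -> V=0
t=7: input=2 -> V=6

Answer: 1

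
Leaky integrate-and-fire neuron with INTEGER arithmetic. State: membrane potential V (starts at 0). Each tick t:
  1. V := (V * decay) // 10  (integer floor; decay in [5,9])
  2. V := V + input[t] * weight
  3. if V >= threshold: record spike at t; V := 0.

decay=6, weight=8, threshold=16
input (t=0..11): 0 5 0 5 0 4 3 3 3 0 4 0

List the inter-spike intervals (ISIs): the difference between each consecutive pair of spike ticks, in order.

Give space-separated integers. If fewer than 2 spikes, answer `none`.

Answer: 2 2 1 1 1 2

Derivation:
t=0: input=0 -> V=0
t=1: input=5 -> V=0 FIRE
t=2: input=0 -> V=0
t=3: input=5 -> V=0 FIRE
t=4: input=0 -> V=0
t=5: input=4 -> V=0 FIRE
t=6: input=3 -> V=0 FIRE
t=7: input=3 -> V=0 FIRE
t=8: input=3 -> V=0 FIRE
t=9: input=0 -> V=0
t=10: input=4 -> V=0 FIRE
t=11: input=0 -> V=0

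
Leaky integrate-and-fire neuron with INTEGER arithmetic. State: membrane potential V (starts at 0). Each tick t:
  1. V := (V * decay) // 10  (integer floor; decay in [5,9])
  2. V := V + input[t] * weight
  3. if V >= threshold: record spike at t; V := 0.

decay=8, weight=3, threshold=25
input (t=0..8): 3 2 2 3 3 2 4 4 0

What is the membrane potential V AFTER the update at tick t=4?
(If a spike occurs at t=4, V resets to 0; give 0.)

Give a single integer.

t=0: input=3 -> V=9
t=1: input=2 -> V=13
t=2: input=2 -> V=16
t=3: input=3 -> V=21
t=4: input=3 -> V=0 FIRE
t=5: input=2 -> V=6
t=6: input=4 -> V=16
t=7: input=4 -> V=24
t=8: input=0 -> V=19

Answer: 0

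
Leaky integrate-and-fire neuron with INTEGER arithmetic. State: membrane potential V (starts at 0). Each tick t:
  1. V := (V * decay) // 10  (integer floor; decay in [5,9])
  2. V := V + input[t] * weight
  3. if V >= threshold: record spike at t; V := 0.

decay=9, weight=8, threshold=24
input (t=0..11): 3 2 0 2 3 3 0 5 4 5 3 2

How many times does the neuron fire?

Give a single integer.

t=0: input=3 -> V=0 FIRE
t=1: input=2 -> V=16
t=2: input=0 -> V=14
t=3: input=2 -> V=0 FIRE
t=4: input=3 -> V=0 FIRE
t=5: input=3 -> V=0 FIRE
t=6: input=0 -> V=0
t=7: input=5 -> V=0 FIRE
t=8: input=4 -> V=0 FIRE
t=9: input=5 -> V=0 FIRE
t=10: input=3 -> V=0 FIRE
t=11: input=2 -> V=16

Answer: 8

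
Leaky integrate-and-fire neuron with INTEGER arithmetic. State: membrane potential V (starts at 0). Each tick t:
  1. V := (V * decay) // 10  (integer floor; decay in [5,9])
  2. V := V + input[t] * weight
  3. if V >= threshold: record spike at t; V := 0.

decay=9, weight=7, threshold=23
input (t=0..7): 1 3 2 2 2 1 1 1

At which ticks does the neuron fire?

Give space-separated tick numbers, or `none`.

Answer: 1 3 6

Derivation:
t=0: input=1 -> V=7
t=1: input=3 -> V=0 FIRE
t=2: input=2 -> V=14
t=3: input=2 -> V=0 FIRE
t=4: input=2 -> V=14
t=5: input=1 -> V=19
t=6: input=1 -> V=0 FIRE
t=7: input=1 -> V=7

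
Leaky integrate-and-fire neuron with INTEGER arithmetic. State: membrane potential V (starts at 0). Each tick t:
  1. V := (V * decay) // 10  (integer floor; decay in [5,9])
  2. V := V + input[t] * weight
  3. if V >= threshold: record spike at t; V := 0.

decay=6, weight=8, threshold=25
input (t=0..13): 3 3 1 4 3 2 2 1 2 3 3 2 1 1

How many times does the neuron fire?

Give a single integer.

t=0: input=3 -> V=24
t=1: input=3 -> V=0 FIRE
t=2: input=1 -> V=8
t=3: input=4 -> V=0 FIRE
t=4: input=3 -> V=24
t=5: input=2 -> V=0 FIRE
t=6: input=2 -> V=16
t=7: input=1 -> V=17
t=8: input=2 -> V=0 FIRE
t=9: input=3 -> V=24
t=10: input=3 -> V=0 FIRE
t=11: input=2 -> V=16
t=12: input=1 -> V=17
t=13: input=1 -> V=18

Answer: 5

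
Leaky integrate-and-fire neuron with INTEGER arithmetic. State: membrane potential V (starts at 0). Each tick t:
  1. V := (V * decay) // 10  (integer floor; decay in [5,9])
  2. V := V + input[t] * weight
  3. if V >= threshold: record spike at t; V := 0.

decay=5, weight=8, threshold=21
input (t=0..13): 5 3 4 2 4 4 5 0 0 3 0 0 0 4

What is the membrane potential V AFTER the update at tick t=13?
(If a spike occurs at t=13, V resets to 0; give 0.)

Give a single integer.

t=0: input=5 -> V=0 FIRE
t=1: input=3 -> V=0 FIRE
t=2: input=4 -> V=0 FIRE
t=3: input=2 -> V=16
t=4: input=4 -> V=0 FIRE
t=5: input=4 -> V=0 FIRE
t=6: input=5 -> V=0 FIRE
t=7: input=0 -> V=0
t=8: input=0 -> V=0
t=9: input=3 -> V=0 FIRE
t=10: input=0 -> V=0
t=11: input=0 -> V=0
t=12: input=0 -> V=0
t=13: input=4 -> V=0 FIRE

Answer: 0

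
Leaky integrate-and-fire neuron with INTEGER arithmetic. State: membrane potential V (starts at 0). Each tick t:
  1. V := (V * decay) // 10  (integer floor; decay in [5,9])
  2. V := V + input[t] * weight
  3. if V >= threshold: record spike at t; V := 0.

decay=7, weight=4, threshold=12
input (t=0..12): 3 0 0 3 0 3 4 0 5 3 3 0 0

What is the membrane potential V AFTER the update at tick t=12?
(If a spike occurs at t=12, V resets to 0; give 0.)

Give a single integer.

t=0: input=3 -> V=0 FIRE
t=1: input=0 -> V=0
t=2: input=0 -> V=0
t=3: input=3 -> V=0 FIRE
t=4: input=0 -> V=0
t=5: input=3 -> V=0 FIRE
t=6: input=4 -> V=0 FIRE
t=7: input=0 -> V=0
t=8: input=5 -> V=0 FIRE
t=9: input=3 -> V=0 FIRE
t=10: input=3 -> V=0 FIRE
t=11: input=0 -> V=0
t=12: input=0 -> V=0

Answer: 0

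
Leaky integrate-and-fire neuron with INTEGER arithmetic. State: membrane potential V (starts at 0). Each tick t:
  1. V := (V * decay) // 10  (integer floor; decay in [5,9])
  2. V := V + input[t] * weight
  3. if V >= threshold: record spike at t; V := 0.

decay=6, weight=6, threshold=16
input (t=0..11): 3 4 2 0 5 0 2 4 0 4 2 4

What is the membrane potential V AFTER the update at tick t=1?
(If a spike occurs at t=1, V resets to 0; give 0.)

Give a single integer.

t=0: input=3 -> V=0 FIRE
t=1: input=4 -> V=0 FIRE
t=2: input=2 -> V=12
t=3: input=0 -> V=7
t=4: input=5 -> V=0 FIRE
t=5: input=0 -> V=0
t=6: input=2 -> V=12
t=7: input=4 -> V=0 FIRE
t=8: input=0 -> V=0
t=9: input=4 -> V=0 FIRE
t=10: input=2 -> V=12
t=11: input=4 -> V=0 FIRE

Answer: 0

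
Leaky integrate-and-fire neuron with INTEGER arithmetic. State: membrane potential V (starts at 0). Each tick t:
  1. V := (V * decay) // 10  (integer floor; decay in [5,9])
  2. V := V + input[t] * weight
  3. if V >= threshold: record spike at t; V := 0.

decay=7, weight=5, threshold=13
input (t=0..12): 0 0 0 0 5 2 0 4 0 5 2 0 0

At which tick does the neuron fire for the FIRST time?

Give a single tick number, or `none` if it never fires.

Answer: 4

Derivation:
t=0: input=0 -> V=0
t=1: input=0 -> V=0
t=2: input=0 -> V=0
t=3: input=0 -> V=0
t=4: input=5 -> V=0 FIRE
t=5: input=2 -> V=10
t=6: input=0 -> V=7
t=7: input=4 -> V=0 FIRE
t=8: input=0 -> V=0
t=9: input=5 -> V=0 FIRE
t=10: input=2 -> V=10
t=11: input=0 -> V=7
t=12: input=0 -> V=4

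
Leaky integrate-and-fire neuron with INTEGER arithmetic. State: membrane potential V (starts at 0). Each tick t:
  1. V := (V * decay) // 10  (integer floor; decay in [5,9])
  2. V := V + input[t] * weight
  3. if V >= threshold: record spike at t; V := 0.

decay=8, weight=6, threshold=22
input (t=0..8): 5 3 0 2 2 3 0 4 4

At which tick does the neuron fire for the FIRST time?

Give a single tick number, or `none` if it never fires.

t=0: input=5 -> V=0 FIRE
t=1: input=3 -> V=18
t=2: input=0 -> V=14
t=3: input=2 -> V=0 FIRE
t=4: input=2 -> V=12
t=5: input=3 -> V=0 FIRE
t=6: input=0 -> V=0
t=7: input=4 -> V=0 FIRE
t=8: input=4 -> V=0 FIRE

Answer: 0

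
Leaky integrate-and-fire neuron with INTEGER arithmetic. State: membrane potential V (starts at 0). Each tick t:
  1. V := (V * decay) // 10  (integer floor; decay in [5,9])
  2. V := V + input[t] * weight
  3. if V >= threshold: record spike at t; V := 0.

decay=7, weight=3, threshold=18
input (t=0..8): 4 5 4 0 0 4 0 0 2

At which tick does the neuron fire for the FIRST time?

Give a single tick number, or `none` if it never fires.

Answer: 1

Derivation:
t=0: input=4 -> V=12
t=1: input=5 -> V=0 FIRE
t=2: input=4 -> V=12
t=3: input=0 -> V=8
t=4: input=0 -> V=5
t=5: input=4 -> V=15
t=6: input=0 -> V=10
t=7: input=0 -> V=7
t=8: input=2 -> V=10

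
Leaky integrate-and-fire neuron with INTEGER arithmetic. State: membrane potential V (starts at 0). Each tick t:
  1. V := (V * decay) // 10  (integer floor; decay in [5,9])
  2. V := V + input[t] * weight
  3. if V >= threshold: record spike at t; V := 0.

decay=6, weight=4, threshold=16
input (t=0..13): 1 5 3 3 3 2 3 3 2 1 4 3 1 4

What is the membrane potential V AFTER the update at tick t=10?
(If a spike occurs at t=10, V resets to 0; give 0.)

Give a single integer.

Answer: 0

Derivation:
t=0: input=1 -> V=4
t=1: input=5 -> V=0 FIRE
t=2: input=3 -> V=12
t=3: input=3 -> V=0 FIRE
t=4: input=3 -> V=12
t=5: input=2 -> V=15
t=6: input=3 -> V=0 FIRE
t=7: input=3 -> V=12
t=8: input=2 -> V=15
t=9: input=1 -> V=13
t=10: input=4 -> V=0 FIRE
t=11: input=3 -> V=12
t=12: input=1 -> V=11
t=13: input=4 -> V=0 FIRE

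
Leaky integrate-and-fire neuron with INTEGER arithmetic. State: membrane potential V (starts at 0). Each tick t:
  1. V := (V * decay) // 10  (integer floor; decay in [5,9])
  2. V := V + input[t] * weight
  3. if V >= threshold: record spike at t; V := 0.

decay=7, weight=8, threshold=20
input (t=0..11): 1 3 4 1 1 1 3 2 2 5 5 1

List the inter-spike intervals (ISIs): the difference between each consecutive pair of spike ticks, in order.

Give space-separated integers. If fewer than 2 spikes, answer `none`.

t=0: input=1 -> V=8
t=1: input=3 -> V=0 FIRE
t=2: input=4 -> V=0 FIRE
t=3: input=1 -> V=8
t=4: input=1 -> V=13
t=5: input=1 -> V=17
t=6: input=3 -> V=0 FIRE
t=7: input=2 -> V=16
t=8: input=2 -> V=0 FIRE
t=9: input=5 -> V=0 FIRE
t=10: input=5 -> V=0 FIRE
t=11: input=1 -> V=8

Answer: 1 4 2 1 1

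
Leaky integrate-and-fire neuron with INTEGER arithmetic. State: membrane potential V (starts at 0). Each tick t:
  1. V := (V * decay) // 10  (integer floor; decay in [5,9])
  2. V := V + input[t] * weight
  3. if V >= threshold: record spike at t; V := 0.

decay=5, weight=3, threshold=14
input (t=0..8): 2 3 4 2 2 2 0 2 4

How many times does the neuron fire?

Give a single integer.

Answer: 2

Derivation:
t=0: input=2 -> V=6
t=1: input=3 -> V=12
t=2: input=4 -> V=0 FIRE
t=3: input=2 -> V=6
t=4: input=2 -> V=9
t=5: input=2 -> V=10
t=6: input=0 -> V=5
t=7: input=2 -> V=8
t=8: input=4 -> V=0 FIRE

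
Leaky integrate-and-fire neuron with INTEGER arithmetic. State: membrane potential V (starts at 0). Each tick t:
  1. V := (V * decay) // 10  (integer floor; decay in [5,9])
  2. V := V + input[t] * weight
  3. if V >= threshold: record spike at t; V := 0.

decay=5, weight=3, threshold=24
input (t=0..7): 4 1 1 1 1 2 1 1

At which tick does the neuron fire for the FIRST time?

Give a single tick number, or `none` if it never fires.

t=0: input=4 -> V=12
t=1: input=1 -> V=9
t=2: input=1 -> V=7
t=3: input=1 -> V=6
t=4: input=1 -> V=6
t=5: input=2 -> V=9
t=6: input=1 -> V=7
t=7: input=1 -> V=6

Answer: none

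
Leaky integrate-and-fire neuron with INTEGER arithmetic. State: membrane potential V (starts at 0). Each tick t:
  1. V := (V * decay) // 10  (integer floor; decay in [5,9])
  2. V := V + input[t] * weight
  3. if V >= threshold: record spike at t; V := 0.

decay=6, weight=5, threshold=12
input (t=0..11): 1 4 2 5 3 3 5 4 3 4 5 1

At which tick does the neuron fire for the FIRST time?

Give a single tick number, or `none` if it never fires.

Answer: 1

Derivation:
t=0: input=1 -> V=5
t=1: input=4 -> V=0 FIRE
t=2: input=2 -> V=10
t=3: input=5 -> V=0 FIRE
t=4: input=3 -> V=0 FIRE
t=5: input=3 -> V=0 FIRE
t=6: input=5 -> V=0 FIRE
t=7: input=4 -> V=0 FIRE
t=8: input=3 -> V=0 FIRE
t=9: input=4 -> V=0 FIRE
t=10: input=5 -> V=0 FIRE
t=11: input=1 -> V=5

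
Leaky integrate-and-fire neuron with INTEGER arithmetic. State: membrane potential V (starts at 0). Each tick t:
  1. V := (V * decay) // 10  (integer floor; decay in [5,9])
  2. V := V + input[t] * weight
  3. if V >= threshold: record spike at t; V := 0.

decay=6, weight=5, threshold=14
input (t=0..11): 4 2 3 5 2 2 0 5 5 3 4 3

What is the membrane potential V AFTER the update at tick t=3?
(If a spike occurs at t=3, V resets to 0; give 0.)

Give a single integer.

Answer: 0

Derivation:
t=0: input=4 -> V=0 FIRE
t=1: input=2 -> V=10
t=2: input=3 -> V=0 FIRE
t=3: input=5 -> V=0 FIRE
t=4: input=2 -> V=10
t=5: input=2 -> V=0 FIRE
t=6: input=0 -> V=0
t=7: input=5 -> V=0 FIRE
t=8: input=5 -> V=0 FIRE
t=9: input=3 -> V=0 FIRE
t=10: input=4 -> V=0 FIRE
t=11: input=3 -> V=0 FIRE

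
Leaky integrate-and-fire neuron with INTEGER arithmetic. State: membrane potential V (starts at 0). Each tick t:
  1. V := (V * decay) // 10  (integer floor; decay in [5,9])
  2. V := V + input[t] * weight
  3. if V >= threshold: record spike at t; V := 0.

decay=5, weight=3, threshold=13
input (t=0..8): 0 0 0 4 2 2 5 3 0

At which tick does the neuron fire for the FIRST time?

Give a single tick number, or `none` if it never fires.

t=0: input=0 -> V=0
t=1: input=0 -> V=0
t=2: input=0 -> V=0
t=3: input=4 -> V=12
t=4: input=2 -> V=12
t=5: input=2 -> V=12
t=6: input=5 -> V=0 FIRE
t=7: input=3 -> V=9
t=8: input=0 -> V=4

Answer: 6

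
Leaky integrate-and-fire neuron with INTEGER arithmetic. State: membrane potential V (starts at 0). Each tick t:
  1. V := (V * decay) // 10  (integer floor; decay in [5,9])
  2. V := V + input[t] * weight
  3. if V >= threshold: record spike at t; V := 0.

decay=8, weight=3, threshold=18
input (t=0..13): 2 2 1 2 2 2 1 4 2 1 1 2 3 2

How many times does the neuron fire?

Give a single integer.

t=0: input=2 -> V=6
t=1: input=2 -> V=10
t=2: input=1 -> V=11
t=3: input=2 -> V=14
t=4: input=2 -> V=17
t=5: input=2 -> V=0 FIRE
t=6: input=1 -> V=3
t=7: input=4 -> V=14
t=8: input=2 -> V=17
t=9: input=1 -> V=16
t=10: input=1 -> V=15
t=11: input=2 -> V=0 FIRE
t=12: input=3 -> V=9
t=13: input=2 -> V=13

Answer: 2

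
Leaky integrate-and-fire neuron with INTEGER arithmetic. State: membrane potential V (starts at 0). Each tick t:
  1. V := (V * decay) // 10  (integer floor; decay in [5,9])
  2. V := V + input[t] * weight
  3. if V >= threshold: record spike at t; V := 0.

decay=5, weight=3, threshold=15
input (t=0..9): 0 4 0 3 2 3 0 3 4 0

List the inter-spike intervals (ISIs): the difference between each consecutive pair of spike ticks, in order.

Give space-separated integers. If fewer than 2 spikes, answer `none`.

t=0: input=0 -> V=0
t=1: input=4 -> V=12
t=2: input=0 -> V=6
t=3: input=3 -> V=12
t=4: input=2 -> V=12
t=5: input=3 -> V=0 FIRE
t=6: input=0 -> V=0
t=7: input=3 -> V=9
t=8: input=4 -> V=0 FIRE
t=9: input=0 -> V=0

Answer: 3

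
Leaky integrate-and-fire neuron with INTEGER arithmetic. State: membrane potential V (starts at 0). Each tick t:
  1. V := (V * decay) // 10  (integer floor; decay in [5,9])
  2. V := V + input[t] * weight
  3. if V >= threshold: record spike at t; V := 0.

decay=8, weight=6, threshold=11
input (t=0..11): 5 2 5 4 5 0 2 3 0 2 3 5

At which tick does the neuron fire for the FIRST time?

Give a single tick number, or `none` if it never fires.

t=0: input=5 -> V=0 FIRE
t=1: input=2 -> V=0 FIRE
t=2: input=5 -> V=0 FIRE
t=3: input=4 -> V=0 FIRE
t=4: input=5 -> V=0 FIRE
t=5: input=0 -> V=0
t=6: input=2 -> V=0 FIRE
t=7: input=3 -> V=0 FIRE
t=8: input=0 -> V=0
t=9: input=2 -> V=0 FIRE
t=10: input=3 -> V=0 FIRE
t=11: input=5 -> V=0 FIRE

Answer: 0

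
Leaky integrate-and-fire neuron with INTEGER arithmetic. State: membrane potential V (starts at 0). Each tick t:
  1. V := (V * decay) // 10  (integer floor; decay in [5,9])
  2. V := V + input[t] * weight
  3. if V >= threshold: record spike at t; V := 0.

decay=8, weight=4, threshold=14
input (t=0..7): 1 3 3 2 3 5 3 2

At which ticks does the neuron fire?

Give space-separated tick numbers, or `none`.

Answer: 1 3 5 7

Derivation:
t=0: input=1 -> V=4
t=1: input=3 -> V=0 FIRE
t=2: input=3 -> V=12
t=3: input=2 -> V=0 FIRE
t=4: input=3 -> V=12
t=5: input=5 -> V=0 FIRE
t=6: input=3 -> V=12
t=7: input=2 -> V=0 FIRE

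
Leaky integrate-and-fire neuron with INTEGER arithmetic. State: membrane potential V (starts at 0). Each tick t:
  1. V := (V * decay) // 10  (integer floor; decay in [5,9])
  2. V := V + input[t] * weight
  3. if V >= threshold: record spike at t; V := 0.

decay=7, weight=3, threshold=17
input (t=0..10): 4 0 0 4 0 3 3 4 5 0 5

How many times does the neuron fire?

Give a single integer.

Answer: 2

Derivation:
t=0: input=4 -> V=12
t=1: input=0 -> V=8
t=2: input=0 -> V=5
t=3: input=4 -> V=15
t=4: input=0 -> V=10
t=5: input=3 -> V=16
t=6: input=3 -> V=0 FIRE
t=7: input=4 -> V=12
t=8: input=5 -> V=0 FIRE
t=9: input=0 -> V=0
t=10: input=5 -> V=15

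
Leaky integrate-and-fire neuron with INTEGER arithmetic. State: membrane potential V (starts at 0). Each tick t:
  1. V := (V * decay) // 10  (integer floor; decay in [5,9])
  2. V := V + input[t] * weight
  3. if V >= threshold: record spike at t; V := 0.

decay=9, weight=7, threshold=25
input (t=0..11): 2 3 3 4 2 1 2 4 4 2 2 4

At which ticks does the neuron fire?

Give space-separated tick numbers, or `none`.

Answer: 1 3 6 7 8 10 11

Derivation:
t=0: input=2 -> V=14
t=1: input=3 -> V=0 FIRE
t=2: input=3 -> V=21
t=3: input=4 -> V=0 FIRE
t=4: input=2 -> V=14
t=5: input=1 -> V=19
t=6: input=2 -> V=0 FIRE
t=7: input=4 -> V=0 FIRE
t=8: input=4 -> V=0 FIRE
t=9: input=2 -> V=14
t=10: input=2 -> V=0 FIRE
t=11: input=4 -> V=0 FIRE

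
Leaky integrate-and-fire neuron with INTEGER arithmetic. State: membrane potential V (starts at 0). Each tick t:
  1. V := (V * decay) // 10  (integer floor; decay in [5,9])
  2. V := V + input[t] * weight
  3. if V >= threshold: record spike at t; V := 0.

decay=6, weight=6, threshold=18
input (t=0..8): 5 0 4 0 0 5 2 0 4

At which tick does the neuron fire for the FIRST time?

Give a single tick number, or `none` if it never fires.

Answer: 0

Derivation:
t=0: input=5 -> V=0 FIRE
t=1: input=0 -> V=0
t=2: input=4 -> V=0 FIRE
t=3: input=0 -> V=0
t=4: input=0 -> V=0
t=5: input=5 -> V=0 FIRE
t=6: input=2 -> V=12
t=7: input=0 -> V=7
t=8: input=4 -> V=0 FIRE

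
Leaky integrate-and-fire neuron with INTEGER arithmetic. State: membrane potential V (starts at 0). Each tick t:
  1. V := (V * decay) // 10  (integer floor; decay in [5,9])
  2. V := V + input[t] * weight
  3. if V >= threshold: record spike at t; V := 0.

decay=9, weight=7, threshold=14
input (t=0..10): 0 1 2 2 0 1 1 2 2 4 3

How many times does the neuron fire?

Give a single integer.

t=0: input=0 -> V=0
t=1: input=1 -> V=7
t=2: input=2 -> V=0 FIRE
t=3: input=2 -> V=0 FIRE
t=4: input=0 -> V=0
t=5: input=1 -> V=7
t=6: input=1 -> V=13
t=7: input=2 -> V=0 FIRE
t=8: input=2 -> V=0 FIRE
t=9: input=4 -> V=0 FIRE
t=10: input=3 -> V=0 FIRE

Answer: 6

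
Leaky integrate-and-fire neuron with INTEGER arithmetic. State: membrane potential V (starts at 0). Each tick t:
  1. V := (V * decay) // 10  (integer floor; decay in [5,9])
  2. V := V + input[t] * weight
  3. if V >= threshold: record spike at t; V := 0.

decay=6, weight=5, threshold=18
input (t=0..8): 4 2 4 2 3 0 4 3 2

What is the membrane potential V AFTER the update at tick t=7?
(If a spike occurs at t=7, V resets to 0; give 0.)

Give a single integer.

t=0: input=4 -> V=0 FIRE
t=1: input=2 -> V=10
t=2: input=4 -> V=0 FIRE
t=3: input=2 -> V=10
t=4: input=3 -> V=0 FIRE
t=5: input=0 -> V=0
t=6: input=4 -> V=0 FIRE
t=7: input=3 -> V=15
t=8: input=2 -> V=0 FIRE

Answer: 15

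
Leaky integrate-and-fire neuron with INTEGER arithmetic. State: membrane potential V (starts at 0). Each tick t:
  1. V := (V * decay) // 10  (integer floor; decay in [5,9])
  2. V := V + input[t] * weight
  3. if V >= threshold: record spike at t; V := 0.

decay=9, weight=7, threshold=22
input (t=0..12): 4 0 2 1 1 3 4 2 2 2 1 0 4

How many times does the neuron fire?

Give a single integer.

Answer: 5

Derivation:
t=0: input=4 -> V=0 FIRE
t=1: input=0 -> V=0
t=2: input=2 -> V=14
t=3: input=1 -> V=19
t=4: input=1 -> V=0 FIRE
t=5: input=3 -> V=21
t=6: input=4 -> V=0 FIRE
t=7: input=2 -> V=14
t=8: input=2 -> V=0 FIRE
t=9: input=2 -> V=14
t=10: input=1 -> V=19
t=11: input=0 -> V=17
t=12: input=4 -> V=0 FIRE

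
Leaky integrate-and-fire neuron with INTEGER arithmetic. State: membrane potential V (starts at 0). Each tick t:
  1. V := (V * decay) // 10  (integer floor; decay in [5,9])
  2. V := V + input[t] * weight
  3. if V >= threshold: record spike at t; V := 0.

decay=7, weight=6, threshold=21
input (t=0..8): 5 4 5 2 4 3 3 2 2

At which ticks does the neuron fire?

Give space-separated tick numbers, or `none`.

Answer: 0 1 2 4 6

Derivation:
t=0: input=5 -> V=0 FIRE
t=1: input=4 -> V=0 FIRE
t=2: input=5 -> V=0 FIRE
t=3: input=2 -> V=12
t=4: input=4 -> V=0 FIRE
t=5: input=3 -> V=18
t=6: input=3 -> V=0 FIRE
t=7: input=2 -> V=12
t=8: input=2 -> V=20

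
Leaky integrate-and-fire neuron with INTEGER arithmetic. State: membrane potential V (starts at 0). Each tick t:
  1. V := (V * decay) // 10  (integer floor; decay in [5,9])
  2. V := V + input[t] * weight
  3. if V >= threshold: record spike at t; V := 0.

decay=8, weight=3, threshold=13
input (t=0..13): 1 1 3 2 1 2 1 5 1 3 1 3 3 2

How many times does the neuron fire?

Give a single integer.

t=0: input=1 -> V=3
t=1: input=1 -> V=5
t=2: input=3 -> V=0 FIRE
t=3: input=2 -> V=6
t=4: input=1 -> V=7
t=5: input=2 -> V=11
t=6: input=1 -> V=11
t=7: input=5 -> V=0 FIRE
t=8: input=1 -> V=3
t=9: input=3 -> V=11
t=10: input=1 -> V=11
t=11: input=3 -> V=0 FIRE
t=12: input=3 -> V=9
t=13: input=2 -> V=0 FIRE

Answer: 4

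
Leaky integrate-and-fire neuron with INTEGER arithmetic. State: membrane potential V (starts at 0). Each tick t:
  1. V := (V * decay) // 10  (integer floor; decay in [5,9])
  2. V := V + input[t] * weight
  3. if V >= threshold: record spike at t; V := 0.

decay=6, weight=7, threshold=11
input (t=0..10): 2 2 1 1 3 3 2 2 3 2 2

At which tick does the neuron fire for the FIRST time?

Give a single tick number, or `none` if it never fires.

Answer: 0

Derivation:
t=0: input=2 -> V=0 FIRE
t=1: input=2 -> V=0 FIRE
t=2: input=1 -> V=7
t=3: input=1 -> V=0 FIRE
t=4: input=3 -> V=0 FIRE
t=5: input=3 -> V=0 FIRE
t=6: input=2 -> V=0 FIRE
t=7: input=2 -> V=0 FIRE
t=8: input=3 -> V=0 FIRE
t=9: input=2 -> V=0 FIRE
t=10: input=2 -> V=0 FIRE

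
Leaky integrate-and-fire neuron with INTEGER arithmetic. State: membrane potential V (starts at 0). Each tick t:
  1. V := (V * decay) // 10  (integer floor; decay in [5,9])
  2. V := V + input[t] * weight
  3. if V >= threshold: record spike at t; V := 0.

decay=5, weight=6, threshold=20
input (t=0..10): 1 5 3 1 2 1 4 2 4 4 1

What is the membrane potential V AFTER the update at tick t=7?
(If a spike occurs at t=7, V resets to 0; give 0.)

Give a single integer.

Answer: 12

Derivation:
t=0: input=1 -> V=6
t=1: input=5 -> V=0 FIRE
t=2: input=3 -> V=18
t=3: input=1 -> V=15
t=4: input=2 -> V=19
t=5: input=1 -> V=15
t=6: input=4 -> V=0 FIRE
t=7: input=2 -> V=12
t=8: input=4 -> V=0 FIRE
t=9: input=4 -> V=0 FIRE
t=10: input=1 -> V=6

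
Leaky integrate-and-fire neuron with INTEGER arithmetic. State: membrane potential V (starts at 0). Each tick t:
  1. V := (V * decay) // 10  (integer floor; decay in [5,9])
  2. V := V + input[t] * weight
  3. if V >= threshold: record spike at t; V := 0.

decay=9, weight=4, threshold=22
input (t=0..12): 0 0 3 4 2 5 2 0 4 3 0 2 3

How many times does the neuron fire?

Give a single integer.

t=0: input=0 -> V=0
t=1: input=0 -> V=0
t=2: input=3 -> V=12
t=3: input=4 -> V=0 FIRE
t=4: input=2 -> V=8
t=5: input=5 -> V=0 FIRE
t=6: input=2 -> V=8
t=7: input=0 -> V=7
t=8: input=4 -> V=0 FIRE
t=9: input=3 -> V=12
t=10: input=0 -> V=10
t=11: input=2 -> V=17
t=12: input=3 -> V=0 FIRE

Answer: 4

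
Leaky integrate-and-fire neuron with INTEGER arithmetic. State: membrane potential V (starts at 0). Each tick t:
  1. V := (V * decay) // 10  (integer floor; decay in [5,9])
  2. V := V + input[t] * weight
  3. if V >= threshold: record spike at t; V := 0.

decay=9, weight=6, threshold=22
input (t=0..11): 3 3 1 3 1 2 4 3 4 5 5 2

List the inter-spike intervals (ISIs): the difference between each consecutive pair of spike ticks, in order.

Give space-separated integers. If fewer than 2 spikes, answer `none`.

Answer: 2 3 2 1 1

Derivation:
t=0: input=3 -> V=18
t=1: input=3 -> V=0 FIRE
t=2: input=1 -> V=6
t=3: input=3 -> V=0 FIRE
t=4: input=1 -> V=6
t=5: input=2 -> V=17
t=6: input=4 -> V=0 FIRE
t=7: input=3 -> V=18
t=8: input=4 -> V=0 FIRE
t=9: input=5 -> V=0 FIRE
t=10: input=5 -> V=0 FIRE
t=11: input=2 -> V=12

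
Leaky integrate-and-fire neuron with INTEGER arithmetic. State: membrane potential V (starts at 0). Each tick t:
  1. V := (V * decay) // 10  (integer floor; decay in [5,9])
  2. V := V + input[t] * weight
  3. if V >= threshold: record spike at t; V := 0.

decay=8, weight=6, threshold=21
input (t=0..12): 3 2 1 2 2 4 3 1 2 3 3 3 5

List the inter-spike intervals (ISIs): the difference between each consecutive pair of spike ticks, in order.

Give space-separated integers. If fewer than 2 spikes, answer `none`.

Answer: 3 1 3 2 2

Derivation:
t=0: input=3 -> V=18
t=1: input=2 -> V=0 FIRE
t=2: input=1 -> V=6
t=3: input=2 -> V=16
t=4: input=2 -> V=0 FIRE
t=5: input=4 -> V=0 FIRE
t=6: input=3 -> V=18
t=7: input=1 -> V=20
t=8: input=2 -> V=0 FIRE
t=9: input=3 -> V=18
t=10: input=3 -> V=0 FIRE
t=11: input=3 -> V=18
t=12: input=5 -> V=0 FIRE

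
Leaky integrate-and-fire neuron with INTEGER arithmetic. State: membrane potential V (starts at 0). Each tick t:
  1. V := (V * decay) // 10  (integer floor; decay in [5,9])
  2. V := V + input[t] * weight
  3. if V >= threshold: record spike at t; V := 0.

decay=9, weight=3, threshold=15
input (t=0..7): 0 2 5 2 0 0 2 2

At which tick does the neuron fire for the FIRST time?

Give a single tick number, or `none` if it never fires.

t=0: input=0 -> V=0
t=1: input=2 -> V=6
t=2: input=5 -> V=0 FIRE
t=3: input=2 -> V=6
t=4: input=0 -> V=5
t=5: input=0 -> V=4
t=6: input=2 -> V=9
t=7: input=2 -> V=14

Answer: 2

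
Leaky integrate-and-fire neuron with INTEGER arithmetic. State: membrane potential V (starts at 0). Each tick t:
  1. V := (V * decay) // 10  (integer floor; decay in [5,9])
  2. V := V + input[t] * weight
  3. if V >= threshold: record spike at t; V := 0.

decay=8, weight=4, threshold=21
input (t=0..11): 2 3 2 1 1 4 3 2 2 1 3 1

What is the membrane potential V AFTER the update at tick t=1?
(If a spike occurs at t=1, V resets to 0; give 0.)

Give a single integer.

t=0: input=2 -> V=8
t=1: input=3 -> V=18
t=2: input=2 -> V=0 FIRE
t=3: input=1 -> V=4
t=4: input=1 -> V=7
t=5: input=4 -> V=0 FIRE
t=6: input=3 -> V=12
t=7: input=2 -> V=17
t=8: input=2 -> V=0 FIRE
t=9: input=1 -> V=4
t=10: input=3 -> V=15
t=11: input=1 -> V=16

Answer: 18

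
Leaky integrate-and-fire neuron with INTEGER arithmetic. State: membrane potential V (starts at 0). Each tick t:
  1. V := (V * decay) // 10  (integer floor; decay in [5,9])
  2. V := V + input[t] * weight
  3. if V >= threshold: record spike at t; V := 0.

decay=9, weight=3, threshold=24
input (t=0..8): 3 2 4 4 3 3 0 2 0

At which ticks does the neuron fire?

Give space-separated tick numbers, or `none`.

t=0: input=3 -> V=9
t=1: input=2 -> V=14
t=2: input=4 -> V=0 FIRE
t=3: input=4 -> V=12
t=4: input=3 -> V=19
t=5: input=3 -> V=0 FIRE
t=6: input=0 -> V=0
t=7: input=2 -> V=6
t=8: input=0 -> V=5

Answer: 2 5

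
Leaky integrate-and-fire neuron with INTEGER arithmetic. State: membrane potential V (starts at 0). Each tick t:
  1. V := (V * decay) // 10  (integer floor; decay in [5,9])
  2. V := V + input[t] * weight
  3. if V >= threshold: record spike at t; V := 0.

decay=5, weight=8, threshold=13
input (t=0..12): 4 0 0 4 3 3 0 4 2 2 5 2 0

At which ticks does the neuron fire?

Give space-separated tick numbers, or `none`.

t=0: input=4 -> V=0 FIRE
t=1: input=0 -> V=0
t=2: input=0 -> V=0
t=3: input=4 -> V=0 FIRE
t=4: input=3 -> V=0 FIRE
t=5: input=3 -> V=0 FIRE
t=6: input=0 -> V=0
t=7: input=4 -> V=0 FIRE
t=8: input=2 -> V=0 FIRE
t=9: input=2 -> V=0 FIRE
t=10: input=5 -> V=0 FIRE
t=11: input=2 -> V=0 FIRE
t=12: input=0 -> V=0

Answer: 0 3 4 5 7 8 9 10 11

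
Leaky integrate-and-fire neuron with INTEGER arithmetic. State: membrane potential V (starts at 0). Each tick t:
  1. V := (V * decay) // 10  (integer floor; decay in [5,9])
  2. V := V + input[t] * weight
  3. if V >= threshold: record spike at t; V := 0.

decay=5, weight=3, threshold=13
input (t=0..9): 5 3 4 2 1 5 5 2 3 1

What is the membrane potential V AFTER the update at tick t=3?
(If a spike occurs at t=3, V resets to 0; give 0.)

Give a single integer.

t=0: input=5 -> V=0 FIRE
t=1: input=3 -> V=9
t=2: input=4 -> V=0 FIRE
t=3: input=2 -> V=6
t=4: input=1 -> V=6
t=5: input=5 -> V=0 FIRE
t=6: input=5 -> V=0 FIRE
t=7: input=2 -> V=6
t=8: input=3 -> V=12
t=9: input=1 -> V=9

Answer: 6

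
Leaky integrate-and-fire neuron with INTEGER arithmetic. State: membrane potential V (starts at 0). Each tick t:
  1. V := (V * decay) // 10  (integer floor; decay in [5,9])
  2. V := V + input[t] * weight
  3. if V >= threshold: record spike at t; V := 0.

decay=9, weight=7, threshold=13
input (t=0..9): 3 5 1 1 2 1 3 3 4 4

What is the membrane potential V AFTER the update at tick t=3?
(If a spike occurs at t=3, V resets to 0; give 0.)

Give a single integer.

t=0: input=3 -> V=0 FIRE
t=1: input=5 -> V=0 FIRE
t=2: input=1 -> V=7
t=3: input=1 -> V=0 FIRE
t=4: input=2 -> V=0 FIRE
t=5: input=1 -> V=7
t=6: input=3 -> V=0 FIRE
t=7: input=3 -> V=0 FIRE
t=8: input=4 -> V=0 FIRE
t=9: input=4 -> V=0 FIRE

Answer: 0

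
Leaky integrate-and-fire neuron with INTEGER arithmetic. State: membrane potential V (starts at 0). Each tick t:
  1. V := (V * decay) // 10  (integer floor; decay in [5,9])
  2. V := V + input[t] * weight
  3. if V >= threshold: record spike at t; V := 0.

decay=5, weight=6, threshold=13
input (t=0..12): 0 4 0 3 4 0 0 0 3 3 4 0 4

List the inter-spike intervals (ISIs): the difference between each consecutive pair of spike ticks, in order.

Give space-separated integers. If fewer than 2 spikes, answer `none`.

t=0: input=0 -> V=0
t=1: input=4 -> V=0 FIRE
t=2: input=0 -> V=0
t=3: input=3 -> V=0 FIRE
t=4: input=4 -> V=0 FIRE
t=5: input=0 -> V=0
t=6: input=0 -> V=0
t=7: input=0 -> V=0
t=8: input=3 -> V=0 FIRE
t=9: input=3 -> V=0 FIRE
t=10: input=4 -> V=0 FIRE
t=11: input=0 -> V=0
t=12: input=4 -> V=0 FIRE

Answer: 2 1 4 1 1 2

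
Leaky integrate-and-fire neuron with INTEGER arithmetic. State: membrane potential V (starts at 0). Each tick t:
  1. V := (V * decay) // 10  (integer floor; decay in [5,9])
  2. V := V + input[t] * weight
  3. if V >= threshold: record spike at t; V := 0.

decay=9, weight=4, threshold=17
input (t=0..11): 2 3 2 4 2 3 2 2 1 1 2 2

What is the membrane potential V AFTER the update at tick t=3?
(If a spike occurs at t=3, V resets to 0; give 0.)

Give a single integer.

Answer: 0

Derivation:
t=0: input=2 -> V=8
t=1: input=3 -> V=0 FIRE
t=2: input=2 -> V=8
t=3: input=4 -> V=0 FIRE
t=4: input=2 -> V=8
t=5: input=3 -> V=0 FIRE
t=6: input=2 -> V=8
t=7: input=2 -> V=15
t=8: input=1 -> V=0 FIRE
t=9: input=1 -> V=4
t=10: input=2 -> V=11
t=11: input=2 -> V=0 FIRE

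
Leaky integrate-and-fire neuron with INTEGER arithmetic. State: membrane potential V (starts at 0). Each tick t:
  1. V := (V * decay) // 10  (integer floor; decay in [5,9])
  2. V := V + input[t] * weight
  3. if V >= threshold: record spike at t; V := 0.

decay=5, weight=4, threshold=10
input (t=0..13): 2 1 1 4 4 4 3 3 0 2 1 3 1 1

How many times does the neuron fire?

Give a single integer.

t=0: input=2 -> V=8
t=1: input=1 -> V=8
t=2: input=1 -> V=8
t=3: input=4 -> V=0 FIRE
t=4: input=4 -> V=0 FIRE
t=5: input=4 -> V=0 FIRE
t=6: input=3 -> V=0 FIRE
t=7: input=3 -> V=0 FIRE
t=8: input=0 -> V=0
t=9: input=2 -> V=8
t=10: input=1 -> V=8
t=11: input=3 -> V=0 FIRE
t=12: input=1 -> V=4
t=13: input=1 -> V=6

Answer: 6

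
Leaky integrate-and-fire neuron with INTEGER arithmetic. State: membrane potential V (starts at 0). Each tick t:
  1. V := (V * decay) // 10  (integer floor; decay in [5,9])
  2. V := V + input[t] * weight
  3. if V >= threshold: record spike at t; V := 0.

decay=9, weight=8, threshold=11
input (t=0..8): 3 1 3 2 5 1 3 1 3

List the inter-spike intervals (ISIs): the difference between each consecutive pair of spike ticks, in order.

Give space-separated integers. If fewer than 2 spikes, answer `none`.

t=0: input=3 -> V=0 FIRE
t=1: input=1 -> V=8
t=2: input=3 -> V=0 FIRE
t=3: input=2 -> V=0 FIRE
t=4: input=5 -> V=0 FIRE
t=5: input=1 -> V=8
t=6: input=3 -> V=0 FIRE
t=7: input=1 -> V=8
t=8: input=3 -> V=0 FIRE

Answer: 2 1 1 2 2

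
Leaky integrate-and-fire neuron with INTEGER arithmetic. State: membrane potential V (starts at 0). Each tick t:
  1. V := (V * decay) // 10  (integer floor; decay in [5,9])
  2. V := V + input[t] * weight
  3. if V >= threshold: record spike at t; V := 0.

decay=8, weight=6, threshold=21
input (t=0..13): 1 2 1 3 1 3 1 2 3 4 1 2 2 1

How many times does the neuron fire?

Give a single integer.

Answer: 5

Derivation:
t=0: input=1 -> V=6
t=1: input=2 -> V=16
t=2: input=1 -> V=18
t=3: input=3 -> V=0 FIRE
t=4: input=1 -> V=6
t=5: input=3 -> V=0 FIRE
t=6: input=1 -> V=6
t=7: input=2 -> V=16
t=8: input=3 -> V=0 FIRE
t=9: input=4 -> V=0 FIRE
t=10: input=1 -> V=6
t=11: input=2 -> V=16
t=12: input=2 -> V=0 FIRE
t=13: input=1 -> V=6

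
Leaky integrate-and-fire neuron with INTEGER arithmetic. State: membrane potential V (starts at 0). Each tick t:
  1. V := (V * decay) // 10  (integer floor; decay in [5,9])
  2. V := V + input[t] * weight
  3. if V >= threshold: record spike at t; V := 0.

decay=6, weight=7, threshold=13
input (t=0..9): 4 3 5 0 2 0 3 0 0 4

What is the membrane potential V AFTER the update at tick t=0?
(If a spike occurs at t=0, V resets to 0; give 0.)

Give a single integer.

Answer: 0

Derivation:
t=0: input=4 -> V=0 FIRE
t=1: input=3 -> V=0 FIRE
t=2: input=5 -> V=0 FIRE
t=3: input=0 -> V=0
t=4: input=2 -> V=0 FIRE
t=5: input=0 -> V=0
t=6: input=3 -> V=0 FIRE
t=7: input=0 -> V=0
t=8: input=0 -> V=0
t=9: input=4 -> V=0 FIRE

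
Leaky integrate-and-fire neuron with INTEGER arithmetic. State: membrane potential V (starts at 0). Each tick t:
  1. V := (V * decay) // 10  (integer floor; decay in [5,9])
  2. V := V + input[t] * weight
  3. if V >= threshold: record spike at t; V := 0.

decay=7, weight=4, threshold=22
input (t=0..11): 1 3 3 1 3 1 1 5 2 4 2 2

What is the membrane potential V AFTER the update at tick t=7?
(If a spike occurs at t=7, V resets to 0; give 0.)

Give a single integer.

t=0: input=1 -> V=4
t=1: input=3 -> V=14
t=2: input=3 -> V=21
t=3: input=1 -> V=18
t=4: input=3 -> V=0 FIRE
t=5: input=1 -> V=4
t=6: input=1 -> V=6
t=7: input=5 -> V=0 FIRE
t=8: input=2 -> V=8
t=9: input=4 -> V=21
t=10: input=2 -> V=0 FIRE
t=11: input=2 -> V=8

Answer: 0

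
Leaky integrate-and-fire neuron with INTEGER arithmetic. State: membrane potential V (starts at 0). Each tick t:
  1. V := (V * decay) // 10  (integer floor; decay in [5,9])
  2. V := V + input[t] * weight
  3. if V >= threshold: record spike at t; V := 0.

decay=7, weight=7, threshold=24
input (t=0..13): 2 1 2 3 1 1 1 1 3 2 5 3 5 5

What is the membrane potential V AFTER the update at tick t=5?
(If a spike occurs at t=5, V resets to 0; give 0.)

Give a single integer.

Answer: 21

Derivation:
t=0: input=2 -> V=14
t=1: input=1 -> V=16
t=2: input=2 -> V=0 FIRE
t=3: input=3 -> V=21
t=4: input=1 -> V=21
t=5: input=1 -> V=21
t=6: input=1 -> V=21
t=7: input=1 -> V=21
t=8: input=3 -> V=0 FIRE
t=9: input=2 -> V=14
t=10: input=5 -> V=0 FIRE
t=11: input=3 -> V=21
t=12: input=5 -> V=0 FIRE
t=13: input=5 -> V=0 FIRE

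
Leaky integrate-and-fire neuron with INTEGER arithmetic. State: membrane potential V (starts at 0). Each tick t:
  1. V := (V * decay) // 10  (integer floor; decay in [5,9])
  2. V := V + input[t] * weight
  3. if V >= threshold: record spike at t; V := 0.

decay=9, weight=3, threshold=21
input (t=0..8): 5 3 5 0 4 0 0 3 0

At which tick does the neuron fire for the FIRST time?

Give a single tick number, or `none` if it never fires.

Answer: 1

Derivation:
t=0: input=5 -> V=15
t=1: input=3 -> V=0 FIRE
t=2: input=5 -> V=15
t=3: input=0 -> V=13
t=4: input=4 -> V=0 FIRE
t=5: input=0 -> V=0
t=6: input=0 -> V=0
t=7: input=3 -> V=9
t=8: input=0 -> V=8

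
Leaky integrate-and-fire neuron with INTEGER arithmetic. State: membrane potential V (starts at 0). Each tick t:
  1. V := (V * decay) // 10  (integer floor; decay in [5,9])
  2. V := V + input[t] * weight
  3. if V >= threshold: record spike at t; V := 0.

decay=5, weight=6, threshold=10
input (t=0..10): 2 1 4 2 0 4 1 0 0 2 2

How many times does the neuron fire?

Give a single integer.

t=0: input=2 -> V=0 FIRE
t=1: input=1 -> V=6
t=2: input=4 -> V=0 FIRE
t=3: input=2 -> V=0 FIRE
t=4: input=0 -> V=0
t=5: input=4 -> V=0 FIRE
t=6: input=1 -> V=6
t=7: input=0 -> V=3
t=8: input=0 -> V=1
t=9: input=2 -> V=0 FIRE
t=10: input=2 -> V=0 FIRE

Answer: 6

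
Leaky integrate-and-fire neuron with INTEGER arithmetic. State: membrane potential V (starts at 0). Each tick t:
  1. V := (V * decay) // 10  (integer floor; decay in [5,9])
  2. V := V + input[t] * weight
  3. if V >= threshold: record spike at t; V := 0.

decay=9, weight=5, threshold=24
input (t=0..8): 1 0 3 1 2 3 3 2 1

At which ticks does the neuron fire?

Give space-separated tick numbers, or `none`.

t=0: input=1 -> V=5
t=1: input=0 -> V=4
t=2: input=3 -> V=18
t=3: input=1 -> V=21
t=4: input=2 -> V=0 FIRE
t=5: input=3 -> V=15
t=6: input=3 -> V=0 FIRE
t=7: input=2 -> V=10
t=8: input=1 -> V=14

Answer: 4 6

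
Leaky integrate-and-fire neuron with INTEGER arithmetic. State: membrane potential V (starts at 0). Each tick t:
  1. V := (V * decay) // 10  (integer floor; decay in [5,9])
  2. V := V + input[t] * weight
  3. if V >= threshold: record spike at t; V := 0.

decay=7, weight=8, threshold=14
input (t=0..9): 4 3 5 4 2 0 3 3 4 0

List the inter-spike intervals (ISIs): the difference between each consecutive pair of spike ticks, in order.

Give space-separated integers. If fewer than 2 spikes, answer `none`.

t=0: input=4 -> V=0 FIRE
t=1: input=3 -> V=0 FIRE
t=2: input=5 -> V=0 FIRE
t=3: input=4 -> V=0 FIRE
t=4: input=2 -> V=0 FIRE
t=5: input=0 -> V=0
t=6: input=3 -> V=0 FIRE
t=7: input=3 -> V=0 FIRE
t=8: input=4 -> V=0 FIRE
t=9: input=0 -> V=0

Answer: 1 1 1 1 2 1 1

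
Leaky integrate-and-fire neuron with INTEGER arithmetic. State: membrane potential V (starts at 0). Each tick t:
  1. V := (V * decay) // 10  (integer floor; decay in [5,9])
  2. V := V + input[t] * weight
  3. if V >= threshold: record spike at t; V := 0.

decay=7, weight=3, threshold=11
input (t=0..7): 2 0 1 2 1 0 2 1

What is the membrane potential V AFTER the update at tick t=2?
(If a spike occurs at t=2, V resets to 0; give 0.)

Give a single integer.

Answer: 5

Derivation:
t=0: input=2 -> V=6
t=1: input=0 -> V=4
t=2: input=1 -> V=5
t=3: input=2 -> V=9
t=4: input=1 -> V=9
t=5: input=0 -> V=6
t=6: input=2 -> V=10
t=7: input=1 -> V=10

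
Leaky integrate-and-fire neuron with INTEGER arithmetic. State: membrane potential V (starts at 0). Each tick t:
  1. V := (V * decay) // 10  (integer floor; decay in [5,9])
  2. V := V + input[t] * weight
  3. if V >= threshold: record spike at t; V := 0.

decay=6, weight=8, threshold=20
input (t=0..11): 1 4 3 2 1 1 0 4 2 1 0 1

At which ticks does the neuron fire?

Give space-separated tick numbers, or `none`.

t=0: input=1 -> V=8
t=1: input=4 -> V=0 FIRE
t=2: input=3 -> V=0 FIRE
t=3: input=2 -> V=16
t=4: input=1 -> V=17
t=5: input=1 -> V=18
t=6: input=0 -> V=10
t=7: input=4 -> V=0 FIRE
t=8: input=2 -> V=16
t=9: input=1 -> V=17
t=10: input=0 -> V=10
t=11: input=1 -> V=14

Answer: 1 2 7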